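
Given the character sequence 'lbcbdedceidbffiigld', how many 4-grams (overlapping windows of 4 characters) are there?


String 'lbcbdedceidbffiigld' has length L = 19.
Number of overlapping n-grams = L - n + 1
Substituting: 19 - 4 + 1 = 16

16


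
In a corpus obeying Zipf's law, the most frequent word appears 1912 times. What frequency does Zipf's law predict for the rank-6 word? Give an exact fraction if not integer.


Zipf's law: freq(rank) = f1 / rank
f1 = 1912, rank = 6
freq = 1912 / 6
GCD(1912, 6) = 2
Simplified: 956/3

956/3


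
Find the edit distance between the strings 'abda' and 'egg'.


Building DP table for s1='abda' (len 4) and s2='egg' (len 3):
       e  g  g
    0  1  2  3
  a 1  1  2  3
  b 2  2  2  3
  d 3  3  3  3
  a 4  4  4  4
Edit distance = dp[4][3] = 4

4


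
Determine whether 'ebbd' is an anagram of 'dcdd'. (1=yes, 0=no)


Sort characters of 'ebbd': 'bbde'
Sort characters of 'dcdd': 'cddd'
Sorted forms differ -> they are NOT anagrams
Result: 0

0


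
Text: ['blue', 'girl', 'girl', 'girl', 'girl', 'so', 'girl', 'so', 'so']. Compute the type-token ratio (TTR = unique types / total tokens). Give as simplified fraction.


Tokens: 9
Unique types: ('blue', 'girl', 'so') = 3
TTR = 3/9
Simplify: divide both by 3 -> 1/3
TTR = 1/3

1/3


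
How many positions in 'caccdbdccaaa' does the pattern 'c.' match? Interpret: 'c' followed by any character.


Pattern: c. means 'c' followed by any character.
Scanning 'caccdbdccaaa' position-by-position:
  Pos 0: window 'ca' -> MATCH
  Pos 1: window 'ac' -> no
  Pos 2: window 'cc' -> MATCH
  Pos 3: window 'cd' -> MATCH
  Pos 4: window 'db' -> no
  Pos 5: window 'bd' -> no
  Pos 6: window 'dc' -> no
  Pos 7: window 'cc' -> MATCH
  Pos 8: window 'ca' -> MATCH
  Pos 9: window 'aa' -> no
  Pos 10: window 'aa' -> no
  Pos 11: window 'a' -> no
Total matches: 5

5


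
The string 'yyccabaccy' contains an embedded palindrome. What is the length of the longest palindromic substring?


Scanning 'yyccabaccy' for palindromic substrings.
Substring at positions 1-9: 'yccabaccy'.
Check: reverse('yccabaccy') = 'yccabaccy' -> palindrome confirmed.
Neighbouring characters ('y' / '-') break symmetry, so it cannot extend further.
No longer palindromic substring exists; longest length = 9

9


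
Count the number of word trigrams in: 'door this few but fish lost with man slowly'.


Word trigrams from [9] words:
  Trigram 1: (door this few)
  Trigram 2: (this few but)
  Trigram 3: (few but fish)
  Trigram 4: (but fish lost)
  Trigram 5: (fish lost with)
  Trigram 6: (lost with man)
  Trigram 7: (with man slowly)
Total word trigrams: 9 - 2 = 7

7


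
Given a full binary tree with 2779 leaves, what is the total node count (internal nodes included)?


Leaf nodes (terminals): 2779
Internal nodes = n - 1 = 2779 - 1 = 2778
Total = leaves + internal = 2779 + 2778 = 5557

5557


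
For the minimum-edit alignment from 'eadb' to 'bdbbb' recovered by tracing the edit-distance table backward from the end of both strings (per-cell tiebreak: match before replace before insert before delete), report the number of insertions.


Edit distance = 4. Backtracking from cell (4, 5) with preference match > replace > insert > delete,
then listing the resulting alignment 'eadb' -> 'bdbbb' left to right:
  Step 1: insert 'b' [insertion #1]
  Step 2: replace e->d
  Step 3: replace a->b
  Step 4: replace d->b
  Step 5: keep 'b'
Total insertions: 1

1


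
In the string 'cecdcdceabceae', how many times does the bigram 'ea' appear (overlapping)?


Scanning 'cecdcdceabceae' for bigram 'ea':
  Position 0: 'ce' -> no
  Position 1: 'ec' -> no
  Position 2: 'cd' -> no
  Position 3: 'dc' -> no
  Position 4: 'cd' -> no
  Position 5: 'dc' -> no
  Position 6: 'ce' -> no
  Position 7: 'ea' -> MATCH
  Position 8: 'ab' -> no
  Position 9: 'bc' -> no
  Position 10: 'ce' -> no
  Position 11: 'ea' -> MATCH
  Position 12: 'ae' -> no
Total matches: 2

2


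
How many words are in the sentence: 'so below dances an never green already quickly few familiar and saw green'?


Counting words by splitting on spaces:
  Word 1: 'so'
  Word 2: 'below'
  Word 3: 'dances'
  Word 4: 'an'
  Word 5: 'never'
  Word 6: 'green'
  Word 7: 'already'
  Word 8: 'quickly'
  Word 9: 'few'
  Word 10: 'familiar'
  Word 11: 'and'
  Word 12: 'saw'
  Word 13: 'green'
Total words: 13

13


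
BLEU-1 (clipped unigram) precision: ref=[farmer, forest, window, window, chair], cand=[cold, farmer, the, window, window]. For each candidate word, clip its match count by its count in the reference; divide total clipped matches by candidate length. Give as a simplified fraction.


Reference word counts: {'chair': 1, 'farmer': 1, 'forest': 1, 'window': 2}
Checking each candidate word (with clipping):
  'cold' -> not in reference -> no match (matches: 0)
  'farmer' -> in reference (ref count 1, used 1/1) -> match (matches: 1)
  'the' -> not in reference -> no match (matches: 1)
  'window' -> in reference (ref count 2, used 1/2) -> match (matches: 2)
  'window' -> in reference (ref count 2, used 2/2) -> match (matches: 3)
Clipped matches: 3, Candidate length: 5
Precision = 3/5

3/5


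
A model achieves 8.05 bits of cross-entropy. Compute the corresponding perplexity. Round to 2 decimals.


Perplexity formula: PP = 2^H
H = 8.05
PP = 2^8.05
Decompose: 2^8.05 = 2^8 * 2^0.05
2^8 = 256, 2^0.05 ~ 1.0352649
PP ~ 256 * 1.0352649 = 265.0278144
Rounded to 2 decimals: 265.03

265.03


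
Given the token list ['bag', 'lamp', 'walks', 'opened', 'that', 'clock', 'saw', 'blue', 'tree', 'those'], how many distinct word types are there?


Listing all tokens and tracking unique types:
  Token 1: 'bag' -> NEW (unique so far: 1)
  Token 2: 'lamp' -> NEW (unique so far: 2)
  Token 3: 'walks' -> NEW (unique so far: 3)
  Token 4: 'opened' -> NEW (unique so far: 4)
  Token 5: 'that' -> NEW (unique so far: 5)
  Token 6: 'clock' -> NEW (unique so far: 6)
  Token 7: 'saw' -> NEW (unique so far: 7)
  Token 8: 'blue' -> NEW (unique so far: 8)
  Token 9: 'tree' -> NEW (unique so far: 9)
  Token 10: 'those' -> NEW (unique so far: 10)
Unique types: ('bag', 'blue', 'clock', 'lamp', 'opened', 'saw', 'that', 'those', 'tree', 'walks')
Vocabulary size: 10

10


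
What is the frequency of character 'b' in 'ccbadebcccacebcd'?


Scanning 'ccbadebcccacebcd' for 'b':
  Position 2: 'b' -> MATCH (count: 1)
  Position 6: 'b' -> MATCH (count: 2)
  Position 13: 'b' -> MATCH (count: 3)
Total occurrences of 'b': 3

3


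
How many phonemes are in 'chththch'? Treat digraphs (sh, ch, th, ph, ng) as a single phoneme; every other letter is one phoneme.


Parsing 'chththch' greedily, digraphs first:
  'ch' -> digraph (1 consonant phoneme) (phonemes so far: 1)
  'th' -> digraph (1 consonant phoneme) (phonemes so far: 2)
  'th' -> digraph (1 consonant phoneme) (phonemes so far: 3)
  'ch' -> digraph (1 consonant phoneme) (phonemes so far: 4)
Total phonemes: 4

4


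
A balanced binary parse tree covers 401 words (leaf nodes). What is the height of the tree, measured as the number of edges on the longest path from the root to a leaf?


In a balanced binary tree with n leaves the deepest leaf is ceil(log2(n)) edges below the root.
log2(401) = 8.6475
ceil(8.6475) = 9
height (edges) = 9

9


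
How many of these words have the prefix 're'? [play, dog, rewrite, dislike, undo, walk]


Checking each word for prefix 're':
  'play' -> no (count: 0)
  'dog' -> no (count: 0)
  'rewrite' -> YES, starts with 're' (count: 1)
  'dislike' -> no (count: 1)
  'undo' -> no (count: 1)
  'walk' -> no (count: 1)
Total with prefix 're': 1

1


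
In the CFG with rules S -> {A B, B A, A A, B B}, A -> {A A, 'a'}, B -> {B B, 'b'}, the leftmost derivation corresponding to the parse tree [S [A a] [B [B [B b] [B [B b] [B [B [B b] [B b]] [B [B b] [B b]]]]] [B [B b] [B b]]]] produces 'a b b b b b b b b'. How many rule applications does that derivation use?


Every bracketed nonterminal node [X ...] in the tree is produced by exactly one rule application.
Reading the tree off as a leftmost derivation:
  Step 1: S  =>  A B   (applied S -> A B)
  Step 2: A B  =>  a B   (applied A -> a)
  Step 3: a B  =>  a B B   (applied B -> B B)
  Step 4: a B B  =>  a B B B   (applied B -> B B)
  Step 5: a B B B  =>  a b B B   (applied B -> b)
  Step 6: a b B B  =>  a b B B B   (applied B -> B B)
  Step 7: a b B B B  =>  a b b B B   (applied B -> b)
  Step 8: a b b B B  =>  a b b B B B   (applied B -> B B)
  Step 9: a b b B B B  =>  a b b B B B B   (applied B -> B B)
  Step 10: a b b B B B B  =>  a b b b B B B   (applied B -> b)
  Step 11: a b b b B B B  =>  a b b b b B B   (applied B -> b)
  Step 12: a b b b b B B  =>  a b b b b B B B   (applied B -> B B)
  Step 13: a b b b b B B B  =>  a b b b b b B B   (applied B -> b)
  Step 14: a b b b b b B B  =>  a b b b b b b B   (applied B -> b)
  Step 15: a b b b b b b B  =>  a b b b b b b B B   (applied B -> B B)
  Step 16: a b b b b b b B B  =>  a b b b b b b b B   (applied B -> b)
  Step 17: a b b b b b b b B  =>  a b b b b b b b b   (applied B -> b)
Final yield: a b b b b b b b b
Total rewrite steps: 17

17


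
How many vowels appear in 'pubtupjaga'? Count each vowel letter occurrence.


Scanning each character of 'pubtupjaga':
  Position 1: 'p' -> consonant (running count: 0)
  Position 2: 'u' -> vowel (running count: 1)
  Position 3: 'b' -> consonant (running count: 1)
  Position 4: 't' -> consonant (running count: 1)
  Position 5: 'u' -> vowel (running count: 2)
  Position 6: 'p' -> consonant (running count: 2)
  Position 7: 'j' -> consonant (running count: 2)
  Position 8: 'a' -> vowel (running count: 3)
  Position 9: 'g' -> consonant (running count: 3)
  Position 10: 'a' -> vowel (running count: 4)
Total vowels: 4

4


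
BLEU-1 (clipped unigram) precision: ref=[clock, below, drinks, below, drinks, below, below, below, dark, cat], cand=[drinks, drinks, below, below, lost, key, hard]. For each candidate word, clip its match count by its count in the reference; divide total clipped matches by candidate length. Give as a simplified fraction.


Reference word counts: {'below': 5, 'cat': 1, 'clock': 1, 'dark': 1, 'drinks': 2}
Checking each candidate word (with clipping):
  'drinks' -> in reference (ref count 2, used 1/2) -> match (matches: 1)
  'drinks' -> in reference (ref count 2, used 2/2) -> match (matches: 2)
  'below' -> in reference (ref count 5, used 1/5) -> match (matches: 3)
  'below' -> in reference (ref count 5, used 2/5) -> match (matches: 4)
  'lost' -> not in reference -> no match (matches: 4)
  'key' -> not in reference -> no match (matches: 4)
  'hard' -> not in reference -> no match (matches: 4)
Clipped matches: 4, Candidate length: 7
Precision = 4/7

4/7


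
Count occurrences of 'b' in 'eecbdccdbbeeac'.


Scanning 'eecbdccdbbeeac' for 'b':
  Position 3: 'b' -> MATCH (count: 1)
  Position 8: 'b' -> MATCH (count: 2)
  Position 9: 'b' -> MATCH (count: 3)
Total occurrences of 'b': 3

3


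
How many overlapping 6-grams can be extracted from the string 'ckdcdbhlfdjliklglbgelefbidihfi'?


String 'ckdcdbhlfdjliklglbgelefbidihfi' has length L = 30.
Number of overlapping n-grams = L - n + 1
Substituting: 30 - 6 + 1 = 25

25


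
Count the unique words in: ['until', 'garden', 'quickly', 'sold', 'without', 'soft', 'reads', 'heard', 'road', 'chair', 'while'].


Listing all tokens and tracking unique types:
  Token 1: 'until' -> NEW (unique so far: 1)
  Token 2: 'garden' -> NEW (unique so far: 2)
  Token 3: 'quickly' -> NEW (unique so far: 3)
  Token 4: 'sold' -> NEW (unique so far: 4)
  Token 5: 'without' -> NEW (unique so far: 5)
  Token 6: 'soft' -> NEW (unique so far: 6)
  Token 7: 'reads' -> NEW (unique so far: 7)
  Token 8: 'heard' -> NEW (unique so far: 8)
  Token 9: 'road' -> NEW (unique so far: 9)
  Token 10: 'chair' -> NEW (unique so far: 10)
  Token 11: 'while' -> NEW (unique so far: 11)
Unique types: ('chair', 'garden', 'heard', 'quickly', 'reads', 'road', 'soft', 'sold', 'until', 'while', 'without')
Vocabulary size: 11

11


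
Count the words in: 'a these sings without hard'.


Counting words by splitting on spaces:
  Word 1: 'a'
  Word 2: 'these'
  Word 3: 'sings'
  Word 4: 'without'
  Word 5: 'hard'
Total words: 5

5


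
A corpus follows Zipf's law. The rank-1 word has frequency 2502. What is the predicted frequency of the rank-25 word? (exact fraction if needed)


Zipf's law: freq(rank) = f1 / rank
f1 = 2502, rank = 25
freq = 2502 / 25
GCD(2502, 25) = 1
Simplified: 2502/25

2502/25


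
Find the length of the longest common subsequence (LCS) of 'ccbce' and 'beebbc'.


DP table for LCS of 'ccbce' and 'beebbc':
       b  e  e  b  b  c
    0  0  0  0  0  0  0
  c 0  0  0  0  0  0  1
  c 0  0  0  0  0  0  1
  b 0  1  1  1  1  1  1
  c 0  1  1  1  1  1  2
  e 0  1  2  2  2  2  2
LCS: 'bc'
LCS length = 2

2


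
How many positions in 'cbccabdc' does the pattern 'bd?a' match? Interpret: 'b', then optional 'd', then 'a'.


Pattern: bd?a means 'b', then optional 'd', then 'a'.
Scanning 'cbccabdc' position-by-position:
  Pos 0: window 'cbc' -> no
  Pos 1: window 'bcc' -> no
  Pos 2: window 'cca' -> no
  Pos 3: window 'cab' -> no
  Pos 4: window 'abd' -> no
  Pos 5: window 'bdc' -> no
  Pos 6: window 'dc' -> no
  Pos 7: window 'c' -> no
Total matches: 0

0


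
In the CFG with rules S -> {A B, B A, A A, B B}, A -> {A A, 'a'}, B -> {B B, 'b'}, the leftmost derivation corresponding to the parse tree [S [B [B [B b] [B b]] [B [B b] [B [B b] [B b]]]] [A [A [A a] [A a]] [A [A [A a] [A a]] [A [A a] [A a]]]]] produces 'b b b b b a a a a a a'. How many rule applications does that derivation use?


Every bracketed nonterminal node [X ...] in the tree is produced by exactly one rule application.
Reading the tree off as a leftmost derivation:
  Step 1: S  =>  B A   (applied S -> B A)
  Step 2: B A  =>  B B A   (applied B -> B B)
  Step 3: B B A  =>  B B B A   (applied B -> B B)
  Step 4: B B B A  =>  b B B A   (applied B -> b)
  Step 5: b B B A  =>  b b B A   (applied B -> b)
  Step 6: b b B A  =>  b b B B A   (applied B -> B B)
  Step 7: b b B B A  =>  b b b B A   (applied B -> b)
  Step 8: b b b B A  =>  b b b B B A   (applied B -> B B)
  Step 9: b b b B B A  =>  b b b b B A   (applied B -> b)
  Step 10: b b b b B A  =>  b b b b b A   (applied B -> b)
  Step 11: b b b b b A  =>  b b b b b A A   (applied A -> A A)
  Step 12: b b b b b A A  =>  b b b b b A A A   (applied A -> A A)
  Step 13: b b b b b A A A  =>  b b b b b a A A   (applied A -> a)
  Step 14: b b b b b a A A  =>  b b b b b a a A   (applied A -> a)
  Step 15: b b b b b a a A  =>  b b b b b a a A A   (applied A -> A A)
  Step 16: b b b b b a a A A  =>  b b b b b a a A A A   (applied A -> A A)
  Step 17: b b b b b a a A A A  =>  b b b b b a a a A A   (applied A -> a)
  Step 18: b b b b b a a a A A  =>  b b b b b a a a a A   (applied A -> a)
  Step 19: b b b b b a a a a A  =>  b b b b b a a a a A A   (applied A -> A A)
  Step 20: b b b b b a a a a A A  =>  b b b b b a a a a a A   (applied A -> a)
  Step 21: b b b b b a a a a a A  =>  b b b b b a a a a a a   (applied A -> a)
Final yield: b b b b b a a a a a a
Total rewrite steps: 21

21


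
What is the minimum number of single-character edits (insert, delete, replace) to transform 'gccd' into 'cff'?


Building DP table for s1='gccd' (len 4) and s2='cff' (len 3):
       c  f  f
    0  1  2  3
  g 1  1  2  3
  c 2  1  2  3
  c 3  2  2  3
  d 4  3  3  3
Edit distance = dp[4][3] = 3

3


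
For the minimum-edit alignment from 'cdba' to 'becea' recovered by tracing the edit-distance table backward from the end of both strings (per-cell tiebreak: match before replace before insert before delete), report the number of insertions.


Edit distance = 4. Backtracking from cell (4, 5) with preference match > replace > insert > delete,
then listing the resulting alignment 'cdba' -> 'becea' left to right:
  Step 1: insert 'b' [insertion #1]
  Step 2: replace c->e
  Step 3: replace d->c
  Step 4: replace b->e
  Step 5: keep 'a'
Total insertions: 1

1


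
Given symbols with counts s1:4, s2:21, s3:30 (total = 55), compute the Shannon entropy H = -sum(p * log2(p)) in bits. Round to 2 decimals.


Computing entropy H = -sum(p_i * log2(p_i)):
  s1: p = 4/55 = 0.0727, -p*log2(p) = 0.2750
  s2: p = 21/55 = 0.3818, -p*log2(p) = 0.5304
  s3: p = 30/55 = 0.5455, -p*log2(p) = 0.4770
H = sum of terms = 1.2824
Rounded to 2 decimals: 1.28

1.28


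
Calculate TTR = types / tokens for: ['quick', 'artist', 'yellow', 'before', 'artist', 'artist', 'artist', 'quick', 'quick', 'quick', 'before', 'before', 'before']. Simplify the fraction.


Tokens: 13
Unique types: ('artist', 'before', 'quick', 'yellow') = 4
TTR = 4/13
Already in lowest terms.

4/13


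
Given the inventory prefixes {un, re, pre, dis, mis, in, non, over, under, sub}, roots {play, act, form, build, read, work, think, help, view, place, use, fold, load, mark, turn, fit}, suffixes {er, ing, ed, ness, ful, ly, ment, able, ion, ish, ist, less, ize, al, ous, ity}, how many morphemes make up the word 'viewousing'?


Segmenting 'viewousing' against the inventory:
  'view' -> root (morpheme 1)
  'ous' -> suffix (morpheme 2)
  'ing' -> suffix (morpheme 3)
Total morphemes: 3

3


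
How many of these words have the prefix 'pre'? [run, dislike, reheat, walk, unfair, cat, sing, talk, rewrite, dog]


Checking each word for prefix 'pre':
  'run' -> no (count: 0)
  'dislike' -> no (count: 0)
  'reheat' -> no (count: 0)
  'walk' -> no (count: 0)
  'unfair' -> no (count: 0)
  'cat' -> no (count: 0)
  'sing' -> no (count: 0)
  'talk' -> no (count: 0)
  'rewrite' -> no (count: 0)
  'dog' -> no (count: 0)
Total with prefix 'pre': 0

0


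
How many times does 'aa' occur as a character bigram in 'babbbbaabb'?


Scanning 'babbbbaabb' for bigram 'aa':
  Position 0: 'ba' -> no
  Position 1: 'ab' -> no
  Position 2: 'bb' -> no
  Position 3: 'bb' -> no
  Position 4: 'bb' -> no
  Position 5: 'ba' -> no
  Position 6: 'aa' -> MATCH
  Position 7: 'ab' -> no
  Position 8: 'bb' -> no
Total matches: 1

1


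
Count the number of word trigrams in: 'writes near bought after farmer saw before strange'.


Word trigrams from [8] words:
  Trigram 1: (writes near bought)
  Trigram 2: (near bought after)
  Trigram 3: (bought after farmer)
  Trigram 4: (after farmer saw)
  Trigram 5: (farmer saw before)
  Trigram 6: (saw before strange)
Total word trigrams: 8 - 2 = 6

6


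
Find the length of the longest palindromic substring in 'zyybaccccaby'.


Scanning 'zyybaccccaby' for palindromic substrings.
Substring at positions 2-11: 'ybaccccaby'.
Check: reverse('ybaccccaby') = 'ybaccccaby' -> palindrome confirmed.
Neighbouring characters ('y' / '-') break symmetry, so it cannot extend further.
No longer palindromic substring exists; longest length = 10

10


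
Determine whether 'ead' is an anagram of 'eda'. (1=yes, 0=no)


Sort characters of 'ead': 'ade'
Sort characters of 'eda': 'ade'
Sorted forms match -> they ARE anagrams
Result: 1

1


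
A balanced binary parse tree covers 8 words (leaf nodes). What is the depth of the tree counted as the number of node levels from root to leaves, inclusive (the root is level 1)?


In a balanced binary tree with n leaves the deepest leaf is ceil(log2(n)) edges below the root,
so counting node levels inclusive of root and leaves gives ceil(log2(n)) + 1 levels.
log2(8) = 3.0000
ceil(3.0000) = 3
levels = 3 + 1 = 4

4


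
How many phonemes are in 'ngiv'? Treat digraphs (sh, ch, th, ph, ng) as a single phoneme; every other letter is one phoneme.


Parsing 'ngiv' greedily, digraphs first:
  'ng' -> digraph (1 consonant phoneme) (phonemes so far: 1)
  'i' -> vowel phoneme (phonemes so far: 2)
  'v' -> consonant phoneme (phonemes so far: 3)
Total phonemes: 3

3


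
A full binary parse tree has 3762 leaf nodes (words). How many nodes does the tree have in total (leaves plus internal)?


Leaf nodes (terminals): 3762
Internal nodes = n - 1 = 3762 - 1 = 3761
Total = leaves + internal = 3762 + 3761 = 7523

7523


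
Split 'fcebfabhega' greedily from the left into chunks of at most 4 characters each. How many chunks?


'fcebfabhega' has 11 characters.
Chunking with max size 4:
  Chunk 1: 'fceb' (positions 0-3)
  Chunk 2: 'fabh' (positions 4-7)
  Chunk 3: 'ega' (positions 8-10)
Total chunks: ceil(11 / 4) = 3

3


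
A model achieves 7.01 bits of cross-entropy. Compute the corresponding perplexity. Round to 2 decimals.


Perplexity formula: PP = 2^H
H = 7.01
PP = 2^7.01
Decompose: 2^7.01 = 2^7 * 2^0.01
2^7 = 128, 2^0.01 ~ 1.0069556
PP ~ 128 * 1.0069556 = 128.8903168
Rounded to 2 decimals: 128.89

128.89


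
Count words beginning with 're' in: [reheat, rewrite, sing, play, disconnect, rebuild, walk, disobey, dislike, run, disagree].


Checking each word for prefix 're':
  'reheat' -> YES, starts with 're' (count: 1)
  'rewrite' -> YES, starts with 're' (count: 2)
  'sing' -> no (count: 2)
  'play' -> no (count: 2)
  'disconnect' -> no (count: 2)
  'rebuild' -> YES, starts with 're' (count: 3)
  'walk' -> no (count: 3)
  'disobey' -> no (count: 3)
  'dislike' -> no (count: 3)
  'run' -> no (count: 3)
  'disagree' -> no (count: 3)
Total with prefix 're': 3

3


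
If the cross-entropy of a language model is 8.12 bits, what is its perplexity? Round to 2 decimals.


Perplexity formula: PP = 2^H
H = 8.12
PP = 2^8.12
Decompose: 2^8.12 = 2^8 * 2^0.12
2^8 = 256, 2^0.12 ~ 1.0867349
PP ~ 256 * 1.0867349 = 278.2041344
Rounded to 2 decimals: 278.20

278.20


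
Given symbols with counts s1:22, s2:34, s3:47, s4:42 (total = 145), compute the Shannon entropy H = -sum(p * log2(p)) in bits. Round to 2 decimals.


Computing entropy H = -sum(p_i * log2(p_i)):
  s1: p = 22/145 = 0.1517, -p*log2(p) = 0.4128
  s2: p = 34/145 = 0.2345, -p*log2(p) = 0.4906
  s3: p = 47/145 = 0.3241, -p*log2(p) = 0.5268
  s4: p = 42/145 = 0.2897, -p*log2(p) = 0.5178
H = sum of terms = 1.9480
Rounded to 2 decimals: 1.95

1.95


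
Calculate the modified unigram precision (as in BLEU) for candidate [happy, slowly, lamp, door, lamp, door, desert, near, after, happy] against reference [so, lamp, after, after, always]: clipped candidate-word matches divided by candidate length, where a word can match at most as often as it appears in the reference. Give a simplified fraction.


Reference word counts: {'after': 2, 'always': 1, 'lamp': 1, 'so': 1}
Checking each candidate word (with clipping):
  'happy' -> not in reference -> no match (matches: 0)
  'slowly' -> not in reference -> no match (matches: 0)
  'lamp' -> in reference (ref count 1, used 1/1) -> match (matches: 1)
  'door' -> not in reference -> no match (matches: 1)
  'lamp' -> ref count 1 already used up (1/1) -> clipped, no match (matches: 1)
  'door' -> not in reference -> no match (matches: 1)
  'desert' -> not in reference -> no match (matches: 1)
  'near' -> not in reference -> no match (matches: 1)
  'after' -> in reference (ref count 2, used 1/2) -> match (matches: 2)
  'happy' -> not in reference -> no match (matches: 2)
Clipped matches: 2, Candidate length: 10
Precision = 2/10 = 1/5

1/5


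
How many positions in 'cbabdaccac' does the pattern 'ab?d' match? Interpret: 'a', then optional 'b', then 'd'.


Pattern: ab?d means 'a', then optional 'b', then 'd'.
Scanning 'cbabdaccac' position-by-position:
  Pos 0: window 'cba' -> no
  Pos 1: window 'bab' -> no
  Pos 2: window 'abd' -> MATCH
  Pos 3: window 'bda' -> no
  Pos 4: window 'dac' -> no
  Pos 5: window 'acc' -> no
  Pos 6: window 'cca' -> no
  Pos 7: window 'cac' -> no
  Pos 8: window 'ac' -> no
  Pos 9: window 'c' -> no
Total matches: 1

1


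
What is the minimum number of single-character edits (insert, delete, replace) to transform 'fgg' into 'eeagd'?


Building DP table for s1='fgg' (len 3) and s2='eeagd' (len 5):
       e  e  a  g  d
    0  1  2  3  4  5
  f 1  1  2  3  4  5
  g 2  2  2  3  3  4
  g 3  3  3  3  3  4
Edit distance = dp[3][5] = 4

4


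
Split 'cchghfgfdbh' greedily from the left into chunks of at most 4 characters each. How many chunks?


'cchghfgfdbh' has 11 characters.
Chunking with max size 4:
  Chunk 1: 'cchg' (positions 0-3)
  Chunk 2: 'hfgf' (positions 4-7)
  Chunk 3: 'dbh' (positions 8-10)
Total chunks: ceil(11 / 4) = 3

3


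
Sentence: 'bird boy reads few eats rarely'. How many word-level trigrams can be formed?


Word trigrams from [6] words:
  Trigram 1: (bird boy reads)
  Trigram 2: (boy reads few)
  Trigram 3: (reads few eats)
  Trigram 4: (few eats rarely)
Total word trigrams: 6 - 2 = 4

4


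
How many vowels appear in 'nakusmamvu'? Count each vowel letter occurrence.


Scanning each character of 'nakusmamvu':
  Position 1: 'n' -> consonant (running count: 0)
  Position 2: 'a' -> vowel (running count: 1)
  Position 3: 'k' -> consonant (running count: 1)
  Position 4: 'u' -> vowel (running count: 2)
  Position 5: 's' -> consonant (running count: 2)
  Position 6: 'm' -> consonant (running count: 2)
  Position 7: 'a' -> vowel (running count: 3)
  Position 8: 'm' -> consonant (running count: 3)
  Position 9: 'v' -> consonant (running count: 3)
  Position 10: 'u' -> vowel (running count: 4)
Total vowels: 4

4


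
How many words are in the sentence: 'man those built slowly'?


Counting words by splitting on spaces:
  Word 1: 'man'
  Word 2: 'those'
  Word 3: 'built'
  Word 4: 'slowly'
Total words: 4

4


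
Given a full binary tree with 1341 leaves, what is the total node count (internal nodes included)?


Leaf nodes (terminals): 1341
Internal nodes = n - 1 = 1341 - 1 = 1340
Total = leaves + internal = 1341 + 1340 = 2681

2681


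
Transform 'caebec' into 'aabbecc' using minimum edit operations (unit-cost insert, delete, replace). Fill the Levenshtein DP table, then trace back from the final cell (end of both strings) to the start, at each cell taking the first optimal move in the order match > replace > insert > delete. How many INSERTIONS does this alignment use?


Edit distance = 3. Backtracking from cell (6, 7) with preference match > replace > insert > delete,
then listing the resulting alignment 'caebec' -> 'aabbecc' left to right:
  Step 1: replace c->a
  Step 2: keep 'a'
  Step 3: replace e->b
  Step 4: keep 'b'
  Step 5: keep 'e'
  Step 6: insert 'c' [insertion #1]
  Step 7: keep 'c'
Total insertions: 1

1


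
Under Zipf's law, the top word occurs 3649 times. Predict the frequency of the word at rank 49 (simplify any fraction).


Zipf's law: freq(rank) = f1 / rank
f1 = 3649, rank = 49
freq = 3649 / 49
GCD(3649, 49) = 1
Simplified: 3649/49

3649/49


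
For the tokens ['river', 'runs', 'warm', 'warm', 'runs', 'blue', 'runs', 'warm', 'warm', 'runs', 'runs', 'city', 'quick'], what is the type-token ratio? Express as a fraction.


Tokens: 13
Unique types: ('blue', 'city', 'quick', 'river', 'runs', 'warm') = 6
TTR = 6/13
Already in lowest terms.

6/13


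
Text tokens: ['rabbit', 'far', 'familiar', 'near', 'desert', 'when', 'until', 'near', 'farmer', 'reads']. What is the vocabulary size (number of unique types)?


Listing all tokens and tracking unique types:
  Token 1: 'rabbit' -> NEW (unique so far: 1)
  Token 2: 'far' -> NEW (unique so far: 2)
  Token 3: 'familiar' -> NEW (unique so far: 3)
  Token 4: 'near' -> NEW (unique so far: 4)
  Token 5: 'desert' -> NEW (unique so far: 5)
  Token 6: 'when' -> NEW (unique so far: 6)
  Token 7: 'until' -> NEW (unique so far: 7)
  Token 8: 'near' -> duplicate (unique so far: 7)
  Token 9: 'farmer' -> NEW (unique so far: 8)
  Token 10: 'reads' -> NEW (unique so far: 9)
Unique types: ('desert', 'familiar', 'far', 'farmer', 'near', 'rabbit', 'reads', 'until', 'when')
Vocabulary size: 9

9


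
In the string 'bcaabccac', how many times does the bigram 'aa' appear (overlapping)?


Scanning 'bcaabccac' for bigram 'aa':
  Position 0: 'bc' -> no
  Position 1: 'ca' -> no
  Position 2: 'aa' -> MATCH
  Position 3: 'ab' -> no
  Position 4: 'bc' -> no
  Position 5: 'cc' -> no
  Position 6: 'ca' -> no
  Position 7: 'ac' -> no
Total matches: 1

1


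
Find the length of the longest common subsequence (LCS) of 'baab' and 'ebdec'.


DP table for LCS of 'baab' and 'ebdec':
       e  b  d  e  c
    0  0  0  0  0  0
  b 0  0  1  1  1  1
  a 0  0  1  1  1  1
  a 0  0  1  1  1  1
  b 0  0  1  1  1  1
LCS: 'b'
LCS length = 1

1


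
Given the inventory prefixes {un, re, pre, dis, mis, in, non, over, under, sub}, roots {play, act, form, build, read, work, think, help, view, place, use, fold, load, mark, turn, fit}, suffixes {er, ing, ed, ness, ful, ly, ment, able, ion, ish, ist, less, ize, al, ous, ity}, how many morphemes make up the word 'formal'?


Segmenting 'formal' against the inventory:
  'form' -> root (morpheme 1)
  'al' -> suffix (morpheme 2)
Total morphemes: 2

2


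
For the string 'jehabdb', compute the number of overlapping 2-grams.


String 'jehabdb' has length L = 7.
Number of overlapping n-grams = L - n + 1
Substituting: 7 - 2 + 1 = 6

6


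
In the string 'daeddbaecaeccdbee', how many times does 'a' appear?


Scanning 'daeddbaecaeccdbee' for 'a':
  Position 1: 'a' -> MATCH (count: 1)
  Position 6: 'a' -> MATCH (count: 2)
  Position 9: 'a' -> MATCH (count: 3)
Total occurrences of 'a': 3

3


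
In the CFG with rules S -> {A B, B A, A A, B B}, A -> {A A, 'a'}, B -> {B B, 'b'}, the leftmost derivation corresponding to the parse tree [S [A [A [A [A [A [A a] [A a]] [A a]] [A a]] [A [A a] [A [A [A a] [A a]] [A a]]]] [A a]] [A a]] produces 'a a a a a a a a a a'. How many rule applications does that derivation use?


Every bracketed nonterminal node [X ...] in the tree is produced by exactly one rule application.
Reading the tree off as a leftmost derivation:
  Step 1: S  =>  A A   (applied S -> A A)
  Step 2: A A  =>  A A A   (applied A -> A A)
  Step 3: A A A  =>  A A A A   (applied A -> A A)
  Step 4: A A A A  =>  A A A A A   (applied A -> A A)
  Step 5: A A A A A  =>  A A A A A A   (applied A -> A A)
  Step 6: A A A A A A  =>  A A A A A A A   (applied A -> A A)
  Step 7: A A A A A A A  =>  a A A A A A A   (applied A -> a)
  Step 8: a A A A A A A  =>  a a A A A A A   (applied A -> a)
  Step 9: a a A A A A A  =>  a a a A A A A   (applied A -> a)
  Step 10: a a a A A A A  =>  a a a a A A A   (applied A -> a)
  Step 11: a a a a A A A  =>  a a a a A A A A   (applied A -> A A)
  Step 12: a a a a A A A A  =>  a a a a a A A A   (applied A -> a)
  Step 13: a a a a a A A A  =>  a a a a a A A A A   (applied A -> A A)
  Step 14: a a a a a A A A A  =>  a a a a a A A A A A   (applied A -> A A)
  Step 15: a a a a a A A A A A  =>  a a a a a a A A A A   (applied A -> a)
  Step 16: a a a a a a A A A A  =>  a a a a a a a A A A   (applied A -> a)
  Step 17: a a a a a a a A A A  =>  a a a a a a a a A A   (applied A -> a)
  Step 18: a a a a a a a a A A  =>  a a a a a a a a a A   (applied A -> a)
  Step 19: a a a a a a a a a A  =>  a a a a a a a a a a   (applied A -> a)
Final yield: a a a a a a a a a a
Total rewrite steps: 19

19


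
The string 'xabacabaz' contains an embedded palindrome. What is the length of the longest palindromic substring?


Scanning 'xabacabaz' for palindromic substrings.
Substring at positions 1-7: 'abacaba'.
Check: reverse('abacaba') = 'abacaba' -> palindrome confirmed.
Neighbouring characters ('x' / 'z') break symmetry, so it cannot extend further.
No longer palindromic substring exists; longest length = 7

7


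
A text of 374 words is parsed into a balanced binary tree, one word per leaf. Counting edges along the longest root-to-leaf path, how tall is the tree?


In a balanced binary tree with n leaves the deepest leaf is ceil(log2(n)) edges below the root.
log2(374) = 8.5469
ceil(8.5469) = 9
height (edges) = 9

9


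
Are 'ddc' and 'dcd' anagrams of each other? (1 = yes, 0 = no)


Sort characters of 'ddc': 'cdd'
Sort characters of 'dcd': 'cdd'
Sorted forms match -> they ARE anagrams
Result: 1

1


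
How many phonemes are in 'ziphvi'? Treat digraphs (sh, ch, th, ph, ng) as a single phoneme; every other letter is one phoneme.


Parsing 'ziphvi' greedily, digraphs first:
  'z' -> consonant phoneme (phonemes so far: 1)
  'i' -> vowel phoneme (phonemes so far: 2)
  'ph' -> digraph (1 consonant phoneme) (phonemes so far: 3)
  'v' -> consonant phoneme (phonemes so far: 4)
  'i' -> vowel phoneme (phonemes so far: 5)
Total phonemes: 5

5


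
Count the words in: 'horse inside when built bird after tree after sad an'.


Counting words by splitting on spaces:
  Word 1: 'horse'
  Word 2: 'inside'
  Word 3: 'when'
  Word 4: 'built'
  Word 5: 'bird'
  Word 6: 'after'
  Word 7: 'tree'
  Word 8: 'after'
  Word 9: 'sad'
  Word 10: 'an'
Total words: 10

10


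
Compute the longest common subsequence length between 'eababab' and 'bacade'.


DP table for LCS of 'eababab' and 'bacade':
       b  a  c  a  d  e
    0  0  0  0  0  0  0
  e 0  0  0  0  0  0  1
  a 0  0  1  1  1  1  1
  b 0  1  1  1  1  1  1
  a 0  1  2  2  2  2  2
  b 0  1  2  2  2  2  2
  a 0  1  2  2  3  3  3
  b 0  1  2  2  3  3  3
LCS: 'baa'
LCS length = 3

3


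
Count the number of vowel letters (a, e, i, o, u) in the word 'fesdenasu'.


Scanning each character of 'fesdenasu':
  Position 1: 'f' -> consonant (running count: 0)
  Position 2: 'e' -> vowel (running count: 1)
  Position 3: 's' -> consonant (running count: 1)
  Position 4: 'd' -> consonant (running count: 1)
  Position 5: 'e' -> vowel (running count: 2)
  Position 6: 'n' -> consonant (running count: 2)
  Position 7: 'a' -> vowel (running count: 3)
  Position 8: 's' -> consonant (running count: 3)
  Position 9: 'u' -> vowel (running count: 4)
Total vowels: 4

4


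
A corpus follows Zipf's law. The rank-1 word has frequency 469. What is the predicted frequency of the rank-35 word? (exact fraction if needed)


Zipf's law: freq(rank) = f1 / rank
f1 = 469, rank = 35
freq = 469 / 35
GCD(469, 35) = 7
Simplified: 67/5

67/5


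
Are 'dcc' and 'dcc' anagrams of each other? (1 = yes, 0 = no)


Sort characters of 'dcc': 'ccd'
Sort characters of 'dcc': 'ccd'
Sorted forms match -> they ARE anagrams
Result: 1

1


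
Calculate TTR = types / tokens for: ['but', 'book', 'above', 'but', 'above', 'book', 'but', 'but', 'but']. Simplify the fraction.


Tokens: 9
Unique types: ('above', 'book', 'but') = 3
TTR = 3/9
Simplify: divide both by 3 -> 1/3
TTR = 1/3

1/3


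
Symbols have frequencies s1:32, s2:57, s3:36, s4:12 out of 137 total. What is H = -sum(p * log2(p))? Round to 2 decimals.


Computing entropy H = -sum(p_i * log2(p_i)):
  s1: p = 32/137 = 0.2336, -p*log2(p) = 0.4901
  s2: p = 57/137 = 0.4161, -p*log2(p) = 0.5264
  s3: p = 36/137 = 0.2628, -p*log2(p) = 0.5067
  s4: p = 12/137 = 0.0876, -p*log2(p) = 0.3077
H = sum of terms = 1.8309
Rounded to 2 decimals: 1.83

1.83


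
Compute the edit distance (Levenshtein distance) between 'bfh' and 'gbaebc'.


Building DP table for s1='bfh' (len 3) and s2='gbaebc' (len 6):
       g  b  a  e  b  c
    0  1  2  3  4  5  6
  b 1  1  1  2  3  4  5
  f 2  2  2  2  3  4  5
  h 3  3  3  3  3  4  5
Edit distance = dp[3][6] = 5

5


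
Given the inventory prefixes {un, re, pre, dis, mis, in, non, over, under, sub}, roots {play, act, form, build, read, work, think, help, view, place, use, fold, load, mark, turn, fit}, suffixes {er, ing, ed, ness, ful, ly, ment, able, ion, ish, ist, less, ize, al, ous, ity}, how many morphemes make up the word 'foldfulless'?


Segmenting 'foldfulless' against the inventory:
  'fold' -> root (morpheme 1)
  'ful' -> suffix (morpheme 2)
  'less' -> suffix (morpheme 3)
Total morphemes: 3

3


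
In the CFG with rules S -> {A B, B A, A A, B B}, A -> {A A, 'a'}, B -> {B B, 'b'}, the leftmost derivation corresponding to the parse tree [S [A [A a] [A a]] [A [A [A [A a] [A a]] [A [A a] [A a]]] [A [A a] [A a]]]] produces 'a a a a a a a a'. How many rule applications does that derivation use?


Every bracketed nonterminal node [X ...] in the tree is produced by exactly one rule application.
Reading the tree off as a leftmost derivation:
  Step 1: S  =>  A A   (applied S -> A A)
  Step 2: A A  =>  A A A   (applied A -> A A)
  Step 3: A A A  =>  a A A   (applied A -> a)
  Step 4: a A A  =>  a a A   (applied A -> a)
  Step 5: a a A  =>  a a A A   (applied A -> A A)
  Step 6: a a A A  =>  a a A A A   (applied A -> A A)
  Step 7: a a A A A  =>  a a A A A A   (applied A -> A A)
  Step 8: a a A A A A  =>  a a a A A A   (applied A -> a)
  Step 9: a a a A A A  =>  a a a a A A   (applied A -> a)
  Step 10: a a a a A A  =>  a a a a A A A   (applied A -> A A)
  Step 11: a a a a A A A  =>  a a a a a A A   (applied A -> a)
  Step 12: a a a a a A A  =>  a a a a a a A   (applied A -> a)
  Step 13: a a a a a a A  =>  a a a a a a A A   (applied A -> A A)
  Step 14: a a a a a a A A  =>  a a a a a a a A   (applied A -> a)
  Step 15: a a a a a a a A  =>  a a a a a a a a   (applied A -> a)
Final yield: a a a a a a a a
Total rewrite steps: 15

15


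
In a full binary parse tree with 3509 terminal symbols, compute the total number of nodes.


Leaf nodes (terminals): 3509
Internal nodes = n - 1 = 3509 - 1 = 3508
Total = leaves + internal = 3509 + 3508 = 7017

7017


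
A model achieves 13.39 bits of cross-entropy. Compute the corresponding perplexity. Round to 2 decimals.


Perplexity formula: PP = 2^H
H = 13.39
PP = 2^13.39
Decompose: 2^13.39 = 2^13 * 2^0.39
2^13 = 8192, 2^0.39 ~ 1.3103934
PP ~ 8192 * 1.3103934 = 10734.7427328
Rounded to 2 decimals: 10734.74

10734.74


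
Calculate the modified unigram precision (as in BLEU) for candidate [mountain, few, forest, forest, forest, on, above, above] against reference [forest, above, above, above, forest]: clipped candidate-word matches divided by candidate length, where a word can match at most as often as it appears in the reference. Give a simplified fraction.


Reference word counts: {'above': 3, 'forest': 2}
Checking each candidate word (with clipping):
  'mountain' -> not in reference -> no match (matches: 0)
  'few' -> not in reference -> no match (matches: 0)
  'forest' -> in reference (ref count 2, used 1/2) -> match (matches: 1)
  'forest' -> in reference (ref count 2, used 2/2) -> match (matches: 2)
  'forest' -> ref count 2 already used up (2/2) -> clipped, no match (matches: 2)
  'on' -> not in reference -> no match (matches: 2)
  'above' -> in reference (ref count 3, used 1/3) -> match (matches: 3)
  'above' -> in reference (ref count 3, used 2/3) -> match (matches: 4)
Clipped matches: 4, Candidate length: 8
Precision = 4/8 = 1/2

1/2


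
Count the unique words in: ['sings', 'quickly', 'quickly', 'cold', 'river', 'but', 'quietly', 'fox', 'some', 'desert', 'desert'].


Listing all tokens and tracking unique types:
  Token 1: 'sings' -> NEW (unique so far: 1)
  Token 2: 'quickly' -> NEW (unique so far: 2)
  Token 3: 'quickly' -> duplicate (unique so far: 2)
  Token 4: 'cold' -> NEW (unique so far: 3)
  Token 5: 'river' -> NEW (unique so far: 4)
  Token 6: 'but' -> NEW (unique so far: 5)
  Token 7: 'quietly' -> NEW (unique so far: 6)
  Token 8: 'fox' -> NEW (unique so far: 7)
  Token 9: 'some' -> NEW (unique so far: 8)
  Token 10: 'desert' -> NEW (unique so far: 9)
  Token 11: 'desert' -> duplicate (unique so far: 9)
Unique types: ('but', 'cold', 'desert', 'fox', 'quickly', 'quietly', 'river', 'sings', 'some')
Vocabulary size: 9

9


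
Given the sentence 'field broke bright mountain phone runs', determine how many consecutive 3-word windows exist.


Word trigrams from [6] words:
  Trigram 1: (field broke bright)
  Trigram 2: (broke bright mountain)
  Trigram 3: (bright mountain phone)
  Trigram 4: (mountain phone runs)
Total word trigrams: 6 - 2 = 4

4


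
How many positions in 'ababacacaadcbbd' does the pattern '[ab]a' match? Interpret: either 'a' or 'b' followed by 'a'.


Pattern: [ab]a means either 'a' or 'b' followed by 'a'.
Scanning 'ababacacaadcbbd' position-by-position:
  Pos 0: window 'ab' -> no
  Pos 1: window 'ba' -> MATCH
  Pos 2: window 'ab' -> no
  Pos 3: window 'ba' -> MATCH
  Pos 4: window 'ac' -> no
  Pos 5: window 'ca' -> no
  Pos 6: window 'ac' -> no
  Pos 7: window 'ca' -> no
  Pos 8: window 'aa' -> MATCH
  Pos 9: window 'ad' -> no
  Pos 10: window 'dc' -> no
  Pos 11: window 'cb' -> no
  Pos 12: window 'bb' -> no
  Pos 13: window 'bd' -> no
  Pos 14: window 'd' -> no
Total matches: 3

3
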